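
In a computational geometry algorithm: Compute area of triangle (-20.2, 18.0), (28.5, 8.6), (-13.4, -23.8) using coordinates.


Area = |x_A(y_B-y_C) + x_B(y_C-y_A) + x_C(y_A-y_B)|/2
= |(-654.48) + (-1191.3) + (-125.96)|/2
= 1971.74/2 = 985.87

985.87


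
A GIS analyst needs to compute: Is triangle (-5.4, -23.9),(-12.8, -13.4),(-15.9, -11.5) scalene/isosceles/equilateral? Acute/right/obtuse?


Side lengths squared: AB^2=165.01, BC^2=13.22, CA^2=264.01
Sorted: [13.22, 165.01, 264.01]
By sides: Scalene, By angles: Obtuse

Scalene, Obtuse


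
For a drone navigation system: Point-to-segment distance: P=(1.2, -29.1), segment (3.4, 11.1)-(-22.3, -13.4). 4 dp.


Project P onto AB: t = 0.8261 (clamped to [0,1])
Closest point on segment: (-17.8296, -9.1383)
Distance: 27.5789

27.5789


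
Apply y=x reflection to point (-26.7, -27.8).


Reflection over y=x: (x,y) -> (y,x)
(-26.7, -27.8) -> (-27.8, -26.7)

(-27.8, -26.7)


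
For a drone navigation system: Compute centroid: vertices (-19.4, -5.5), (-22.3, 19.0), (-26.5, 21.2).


Centroid = ((x_A+x_B+x_C)/3, (y_A+y_B+y_C)/3)
= (((-19.4)+(-22.3)+(-26.5))/3, ((-5.5)+19+21.2)/3)
= (-22.7333, 11.5667)

(-22.7333, 11.5667)


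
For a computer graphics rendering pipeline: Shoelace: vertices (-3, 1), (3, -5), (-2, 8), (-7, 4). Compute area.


Shoelace sum: ((-3)*(-5) - 3*1) + (3*8 - (-2)*(-5)) + ((-2)*4 - (-7)*8) + ((-7)*1 - (-3)*4)
= 79
Area = |79|/2 = 39.5

39.5


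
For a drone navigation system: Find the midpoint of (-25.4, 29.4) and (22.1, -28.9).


M = (((-25.4)+22.1)/2, (29.4+(-28.9))/2)
= (-1.65, 0.25)

(-1.65, 0.25)


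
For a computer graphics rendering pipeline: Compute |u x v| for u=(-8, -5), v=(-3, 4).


|u x v| = |(-8)*4 - (-5)*(-3)|
= |(-32) - 15| = 47

47


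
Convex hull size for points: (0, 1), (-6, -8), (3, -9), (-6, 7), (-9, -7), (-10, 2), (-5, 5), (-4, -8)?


Convex hull vertices (CCW): (-10, 2), (-9, -7), (-6, -8), (3, -9), (0, 1), (-6, 7)
Count = 6

6


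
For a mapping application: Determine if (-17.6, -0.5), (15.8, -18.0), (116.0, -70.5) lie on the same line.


Cross product: (15.8-(-17.6))*((-70.5)-(-0.5)) - ((-18)-(-0.5))*(116-(-17.6))
= 0

Yes, collinear


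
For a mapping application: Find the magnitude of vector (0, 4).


|u| = sqrt(0^2 + 4^2) = sqrt(16) = 4

4


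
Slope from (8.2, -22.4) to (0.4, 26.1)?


slope = (y2-y1)/(x2-x1) = (26.1-(-22.4))/(0.4-8.2) = 48.5/(-7.8) = -6.2179

-6.2179


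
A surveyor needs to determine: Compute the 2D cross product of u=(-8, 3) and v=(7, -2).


u x v = u_x*v_y - u_y*v_x = (-8)*(-2) - 3*7
= 16 - 21 = -5

-5


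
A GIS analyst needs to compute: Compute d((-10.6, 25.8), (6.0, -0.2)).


dx=16.6, dy=-26
d^2 = 16.6^2 + (-26)^2 = 951.56
d = sqrt(951.56) = 30.8474

30.8474


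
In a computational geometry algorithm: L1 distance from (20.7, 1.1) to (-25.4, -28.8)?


|20.7-(-25.4)| + |1.1-(-28.8)| = 46.1 + 29.9 = 76

76


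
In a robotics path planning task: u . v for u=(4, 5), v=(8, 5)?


u . v = u_x*v_x + u_y*v_y = 4*8 + 5*5
= 32 + 25 = 57

57


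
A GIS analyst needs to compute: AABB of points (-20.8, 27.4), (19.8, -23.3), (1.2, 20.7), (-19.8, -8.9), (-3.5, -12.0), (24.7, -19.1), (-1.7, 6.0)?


x range: [-20.8, 24.7]
y range: [-23.3, 27.4]
Bounding box: (-20.8,-23.3) to (24.7,27.4)

(-20.8,-23.3) to (24.7,27.4)


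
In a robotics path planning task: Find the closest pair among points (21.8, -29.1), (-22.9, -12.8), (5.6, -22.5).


d(P0,P1) = 47.5792, d(P0,P2) = 17.4929, d(P1,P2) = 30.1055
Closest: P0 and P2

Closest pair: (21.8, -29.1) and (5.6, -22.5), distance = 17.4929


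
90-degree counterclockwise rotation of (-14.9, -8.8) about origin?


90° CCW: (x,y) -> (-y, x)
(-14.9,-8.8) -> (8.8, -14.9)

(8.8, -14.9)


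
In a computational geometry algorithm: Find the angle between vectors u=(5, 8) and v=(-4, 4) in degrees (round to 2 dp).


u.v = 12, |u| = sqrt(89) = 9.434, |v| = sqrt(32) = 5.6569
cos(theta) = u.v/(|u||v|) = 12/sqrt(2848) = 0.22486
theta = acos(0.22486) = 77.01 degrees

77.01 degrees


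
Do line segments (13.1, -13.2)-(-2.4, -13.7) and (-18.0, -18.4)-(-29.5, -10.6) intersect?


Cross products: d1=-302.38, d2=-175.73, d3=65.05, d4=-61.6
d1*d2 < 0 and d3*d4 < 0? no

No, they don't intersect


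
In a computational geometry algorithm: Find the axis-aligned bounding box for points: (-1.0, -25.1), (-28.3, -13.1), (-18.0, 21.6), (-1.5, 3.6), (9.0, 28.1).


x range: [-28.3, 9]
y range: [-25.1, 28.1]
Bounding box: (-28.3,-25.1) to (9,28.1)

(-28.3,-25.1) to (9,28.1)


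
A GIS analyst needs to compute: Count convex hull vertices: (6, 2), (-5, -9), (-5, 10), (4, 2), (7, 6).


Convex hull vertices (CCW): (-5, -9), (6, 2), (7, 6), (-5, 10)
Count = 4

4


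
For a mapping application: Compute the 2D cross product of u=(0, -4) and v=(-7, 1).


u x v = u_x*v_y - u_y*v_x = 0*1 - (-4)*(-7)
= 0 - 28 = -28

-28


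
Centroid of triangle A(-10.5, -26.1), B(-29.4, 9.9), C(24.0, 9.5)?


Centroid = ((x_A+x_B+x_C)/3, (y_A+y_B+y_C)/3)
= (((-10.5)+(-29.4)+24)/3, ((-26.1)+9.9+9.5)/3)
= (-5.3, -2.2333)

(-5.3, -2.2333)


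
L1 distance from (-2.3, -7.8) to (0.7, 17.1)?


|(-2.3)-0.7| + |(-7.8)-17.1| = 3 + 24.9 = 27.9

27.9


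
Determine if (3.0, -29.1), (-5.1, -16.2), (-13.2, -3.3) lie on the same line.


Cross product: ((-5.1)-3)*((-3.3)-(-29.1)) - ((-16.2)-(-29.1))*((-13.2)-3)
= 0

Yes, collinear


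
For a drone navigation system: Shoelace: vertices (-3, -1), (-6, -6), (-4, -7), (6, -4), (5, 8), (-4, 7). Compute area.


Shoelace sum: ((-3)*(-6) - (-6)*(-1)) + ((-6)*(-7) - (-4)*(-6)) + ((-4)*(-4) - 6*(-7)) + (6*8 - 5*(-4)) + (5*7 - (-4)*8) + ((-4)*(-1) - (-3)*7)
= 248
Area = |248|/2 = 124

124


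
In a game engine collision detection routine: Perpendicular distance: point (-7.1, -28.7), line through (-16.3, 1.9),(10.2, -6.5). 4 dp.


|cross product| = 733.62
|line direction| = sqrt(772.81) = 27.7995
Distance = 733.62/sqrt(772.81) = 26.3897

26.3897


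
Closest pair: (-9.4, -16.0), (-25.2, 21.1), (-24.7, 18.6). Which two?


d(P0,P1) = 40.3243, d(P0,P2) = 37.8319, d(P1,P2) = 2.5495
Closest: P1 and P2

Closest pair: (-25.2, 21.1) and (-24.7, 18.6), distance = 2.5495


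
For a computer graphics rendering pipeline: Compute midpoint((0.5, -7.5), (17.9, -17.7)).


M = ((0.5+17.9)/2, ((-7.5)+(-17.7))/2)
= (9.2, -12.6)

(9.2, -12.6)


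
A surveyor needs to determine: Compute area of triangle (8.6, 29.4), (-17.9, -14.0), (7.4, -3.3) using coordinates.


Area = |x_A(y_B-y_C) + x_B(y_C-y_A) + x_C(y_A-y_B)|/2
= |(-92.02) + 585.33 + 321.16|/2
= 814.47/2 = 407.235

407.235


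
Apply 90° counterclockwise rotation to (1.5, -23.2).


90° CCW: (x,y) -> (-y, x)
(1.5,-23.2) -> (23.2, 1.5)

(23.2, 1.5)


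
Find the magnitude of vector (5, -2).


|u| = sqrt(5^2 + (-2)^2) = sqrt(29) = 5.3852

5.3852


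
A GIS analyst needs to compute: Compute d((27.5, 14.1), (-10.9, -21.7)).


dx=-38.4, dy=-35.8
d^2 = (-38.4)^2 + (-35.8)^2 = 2756.2
d = sqrt(2756.2) = 52.4995

52.4995


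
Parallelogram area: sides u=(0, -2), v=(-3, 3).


|u x v| = |0*3 - (-2)*(-3)|
= |0 - 6| = 6

6


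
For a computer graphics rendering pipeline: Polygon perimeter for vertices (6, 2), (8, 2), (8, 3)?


Sides: (6, 2)->(8, 2): sqrt(4) = 2, (8, 2)->(8, 3): sqrt(1) = 1, (8, 3)->(6, 2): sqrt(5) = 2.236068
Sum = 5.236068
Perimeter = 5.2361

5.2361


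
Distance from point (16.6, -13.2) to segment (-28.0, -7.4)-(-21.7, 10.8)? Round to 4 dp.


Project P onto AB: t = 0.4729 (clamped to [0,1])
Closest point on segment: (-25.0206, 1.2071)
Distance: 44.0436

44.0436


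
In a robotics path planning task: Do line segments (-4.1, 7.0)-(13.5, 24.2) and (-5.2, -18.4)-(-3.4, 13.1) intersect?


Cross products: d1=11.07, d2=-512.37, d3=-428.12, d4=95.32
d1*d2 < 0 and d3*d4 < 0? yes

Yes, they intersect


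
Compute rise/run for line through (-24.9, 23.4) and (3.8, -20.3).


slope = (y2-y1)/(x2-x1) = ((-20.3)-23.4)/(3.8-(-24.9)) = (-43.7)/28.7 = -1.5226

-1.5226


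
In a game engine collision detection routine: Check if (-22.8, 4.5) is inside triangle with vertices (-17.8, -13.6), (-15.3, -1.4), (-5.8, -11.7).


Cross products: AB x AP = 106.25, BC x BP = -21.2, CA x CP = -226.7
All same sign? no

No, outside


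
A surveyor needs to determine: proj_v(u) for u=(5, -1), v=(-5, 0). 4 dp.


u.v = -25, |v| = sqrt(25) = 5
Scalar projection = u.v / |v| = -25 / sqrt(25) = -5

-5


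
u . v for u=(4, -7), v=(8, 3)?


u . v = u_x*v_x + u_y*v_y = 4*8 + (-7)*3
= 32 + (-21) = 11

11


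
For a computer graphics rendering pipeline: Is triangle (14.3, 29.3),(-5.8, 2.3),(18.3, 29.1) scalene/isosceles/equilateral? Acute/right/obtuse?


Side lengths squared: AB^2=1133.01, BC^2=1299.05, CA^2=16.04
Sorted: [16.04, 1133.01, 1299.05]
By sides: Scalene, By angles: Obtuse

Scalene, Obtuse


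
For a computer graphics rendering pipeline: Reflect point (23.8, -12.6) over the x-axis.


Reflection over x-axis: (x,y) -> (x,-y)
(23.8, -12.6) -> (23.8, 12.6)

(23.8, 12.6)


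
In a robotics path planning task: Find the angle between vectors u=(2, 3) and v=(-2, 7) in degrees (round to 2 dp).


u.v = 17, |u| = sqrt(13) = 3.6056, |v| = sqrt(53) = 7.2801
cos(theta) = u.v/(|u||v|) = 17/sqrt(689) = 0.647648
theta = acos(0.647648) = 49.64 degrees

49.64 degrees


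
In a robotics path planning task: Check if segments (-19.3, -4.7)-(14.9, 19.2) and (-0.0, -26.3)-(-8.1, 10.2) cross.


Cross products: d1=529.49, d2=-912.4, d3=-1199.99, d4=241.9
d1*d2 < 0 and d3*d4 < 0? yes

Yes, they intersect


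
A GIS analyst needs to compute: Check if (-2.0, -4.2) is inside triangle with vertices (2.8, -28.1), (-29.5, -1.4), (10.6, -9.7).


Cross products: AB x AP = -643.81, BC x BP = 115.97, CA x CP = -274.74
All same sign? no

No, outside


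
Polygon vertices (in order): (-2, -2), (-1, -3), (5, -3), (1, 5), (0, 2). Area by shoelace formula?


Shoelace sum: ((-2)*(-3) - (-1)*(-2)) + ((-1)*(-3) - 5*(-3)) + (5*5 - 1*(-3)) + (1*2 - 0*5) + (0*(-2) - (-2)*2)
= 56
Area = |56|/2 = 28

28


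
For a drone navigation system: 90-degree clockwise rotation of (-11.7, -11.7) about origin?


90° CW: (x,y) -> (y, -x)
(-11.7,-11.7) -> (-11.7, 11.7)

(-11.7, 11.7)


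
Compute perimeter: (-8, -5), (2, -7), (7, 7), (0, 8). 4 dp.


Sides: (-8, -5)->(2, -7): sqrt(104) = 10.198039, (2, -7)->(7, 7): sqrt(221) = 14.866069, (7, 7)->(0, 8): sqrt(50) = 7.071068, (0, 8)->(-8, -5): sqrt(233) = 15.264338
Sum = 47.399514
Perimeter = 47.3995

47.3995


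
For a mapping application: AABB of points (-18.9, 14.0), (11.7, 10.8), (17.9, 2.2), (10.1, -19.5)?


x range: [-18.9, 17.9]
y range: [-19.5, 14]
Bounding box: (-18.9,-19.5) to (17.9,14)

(-18.9,-19.5) to (17.9,14)


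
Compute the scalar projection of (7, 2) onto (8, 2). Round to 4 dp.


u.v = 60, |v| = sqrt(68) = 8.2462
Scalar projection = u.v / |v| = 60 / sqrt(68) = 7.2761

7.2761


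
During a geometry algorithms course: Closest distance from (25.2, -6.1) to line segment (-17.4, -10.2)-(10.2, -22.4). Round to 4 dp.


Project P onto AB: t = 1 (clamped to [0,1])
Closest point on segment: (10.2, -22.4)
Distance: 22.1515

22.1515


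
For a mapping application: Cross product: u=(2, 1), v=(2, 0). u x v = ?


u x v = u_x*v_y - u_y*v_x = 2*0 - 1*2
= 0 - 2 = -2

-2


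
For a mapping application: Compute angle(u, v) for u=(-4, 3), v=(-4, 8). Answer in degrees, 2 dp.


u.v = 40, |u| = sqrt(25) = 5, |v| = sqrt(80) = 8.9443
cos(theta) = u.v/(|u||v|) = 40/sqrt(2000) = 0.894427
theta = acos(0.894427) = 26.57 degrees

26.57 degrees


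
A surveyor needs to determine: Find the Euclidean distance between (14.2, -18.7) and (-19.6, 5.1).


dx=-33.8, dy=23.8
d^2 = (-33.8)^2 + 23.8^2 = 1708.88
d = sqrt(1708.88) = 41.3386

41.3386


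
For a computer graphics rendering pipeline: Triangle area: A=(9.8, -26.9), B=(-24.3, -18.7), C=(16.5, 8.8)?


Area = |x_A(y_B-y_C) + x_B(y_C-y_A) + x_C(y_A-y_B)|/2
= |(-269.5) + (-867.51) + (-135.3)|/2
= 1272.31/2 = 636.155

636.155


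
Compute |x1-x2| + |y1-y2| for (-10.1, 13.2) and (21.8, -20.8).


|(-10.1)-21.8| + |13.2-(-20.8)| = 31.9 + 34 = 65.9

65.9


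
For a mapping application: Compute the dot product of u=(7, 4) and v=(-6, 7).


u . v = u_x*v_x + u_y*v_y = 7*(-6) + 4*7
= (-42) + 28 = -14

-14


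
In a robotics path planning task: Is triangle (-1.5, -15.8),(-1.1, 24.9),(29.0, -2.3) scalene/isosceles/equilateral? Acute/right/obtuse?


Side lengths squared: AB^2=1656.65, BC^2=1645.85, CA^2=1112.5
Sorted: [1112.5, 1645.85, 1656.65]
By sides: Scalene, By angles: Acute

Scalene, Acute


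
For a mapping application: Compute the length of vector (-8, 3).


|u| = sqrt((-8)^2 + 3^2) = sqrt(73) = 8.544

8.544


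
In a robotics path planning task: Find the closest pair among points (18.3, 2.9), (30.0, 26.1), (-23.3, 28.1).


d(P0,P1) = 25.9833, d(P0,P2) = 48.6374, d(P1,P2) = 53.3375
Closest: P0 and P1

Closest pair: (18.3, 2.9) and (30.0, 26.1), distance = 25.9833


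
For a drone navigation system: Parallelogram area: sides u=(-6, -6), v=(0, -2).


|u x v| = |(-6)*(-2) - (-6)*0|
= |12 - 0| = 12

12


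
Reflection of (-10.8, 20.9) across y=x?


Reflection over y=x: (x,y) -> (y,x)
(-10.8, 20.9) -> (20.9, -10.8)

(20.9, -10.8)


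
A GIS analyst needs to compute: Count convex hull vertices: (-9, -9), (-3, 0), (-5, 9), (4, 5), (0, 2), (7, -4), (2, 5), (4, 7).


Convex hull vertices (CCW): (-9, -9), (7, -4), (4, 7), (-5, 9)
Count = 4

4


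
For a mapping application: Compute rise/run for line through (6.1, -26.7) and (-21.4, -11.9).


slope = (y2-y1)/(x2-x1) = ((-11.9)-(-26.7))/((-21.4)-6.1) = 14.8/(-27.5) = -0.5382

-0.5382


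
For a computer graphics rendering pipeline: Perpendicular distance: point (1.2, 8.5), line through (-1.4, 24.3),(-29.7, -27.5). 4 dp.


|cross product| = 581.82
|line direction| = sqrt(3484.13) = 59.0265
Distance = 581.82/sqrt(3484.13) = 9.8569

9.8569


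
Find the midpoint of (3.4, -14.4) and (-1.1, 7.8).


M = ((3.4+(-1.1))/2, ((-14.4)+7.8)/2)
= (1.15, -3.3)

(1.15, -3.3)


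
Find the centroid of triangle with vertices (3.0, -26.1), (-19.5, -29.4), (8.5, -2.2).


Centroid = ((x_A+x_B+x_C)/3, (y_A+y_B+y_C)/3)
= ((3+(-19.5)+8.5)/3, ((-26.1)+(-29.4)+(-2.2))/3)
= (-2.6667, -19.2333)

(-2.6667, -19.2333)


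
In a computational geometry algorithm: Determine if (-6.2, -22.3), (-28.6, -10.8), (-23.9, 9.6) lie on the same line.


Cross product: ((-28.6)-(-6.2))*(9.6-(-22.3)) - ((-10.8)-(-22.3))*((-23.9)-(-6.2))
= -511.01

No, not collinear


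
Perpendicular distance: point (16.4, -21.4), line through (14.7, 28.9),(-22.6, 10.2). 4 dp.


|cross product| = 1907.98
|line direction| = sqrt(1740.98) = 41.7251
Distance = 1907.98/sqrt(1740.98) = 45.7274

45.7274


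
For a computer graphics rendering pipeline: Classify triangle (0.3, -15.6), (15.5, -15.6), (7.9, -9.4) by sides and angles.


Side lengths squared: AB^2=231.04, BC^2=96.2, CA^2=96.2
Sorted: [96.2, 96.2, 231.04]
By sides: Isosceles, By angles: Obtuse

Isosceles, Obtuse


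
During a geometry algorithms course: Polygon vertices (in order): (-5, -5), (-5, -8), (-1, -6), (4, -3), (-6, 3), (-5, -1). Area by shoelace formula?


Shoelace sum: ((-5)*(-8) - (-5)*(-5)) + ((-5)*(-6) - (-1)*(-8)) + ((-1)*(-3) - 4*(-6)) + (4*3 - (-6)*(-3)) + ((-6)*(-1) - (-5)*3) + ((-5)*(-5) - (-5)*(-1))
= 99
Area = |99|/2 = 49.5

49.5


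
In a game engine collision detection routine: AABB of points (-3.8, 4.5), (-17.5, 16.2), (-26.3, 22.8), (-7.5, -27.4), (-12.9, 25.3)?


x range: [-26.3, -3.8]
y range: [-27.4, 25.3]
Bounding box: (-26.3,-27.4) to (-3.8,25.3)

(-26.3,-27.4) to (-3.8,25.3)


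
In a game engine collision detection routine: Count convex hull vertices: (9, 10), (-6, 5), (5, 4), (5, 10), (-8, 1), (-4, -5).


Convex hull vertices (CCW): (-8, 1), (-4, -5), (5, 4), (9, 10), (5, 10), (-6, 5)
Count = 6

6


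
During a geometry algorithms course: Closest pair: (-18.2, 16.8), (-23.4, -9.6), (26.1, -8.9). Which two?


d(P0,P1) = 26.9072, d(P0,P2) = 51.215, d(P1,P2) = 49.5049
Closest: P0 and P1

Closest pair: (-18.2, 16.8) and (-23.4, -9.6), distance = 26.9072


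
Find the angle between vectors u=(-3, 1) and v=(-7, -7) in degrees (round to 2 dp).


u.v = 14, |u| = sqrt(10) = 3.1623, |v| = sqrt(98) = 9.8995
cos(theta) = u.v/(|u||v|) = 14/sqrt(980) = 0.447214
theta = acos(0.447214) = 63.43 degrees

63.43 degrees


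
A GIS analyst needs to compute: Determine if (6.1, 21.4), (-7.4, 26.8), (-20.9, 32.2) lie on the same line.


Cross product: ((-7.4)-6.1)*(32.2-21.4) - (26.8-21.4)*((-20.9)-6.1)
= 0

Yes, collinear


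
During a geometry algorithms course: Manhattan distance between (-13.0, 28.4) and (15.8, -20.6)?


|(-13)-15.8| + |28.4-(-20.6)| = 28.8 + 49 = 77.8

77.8


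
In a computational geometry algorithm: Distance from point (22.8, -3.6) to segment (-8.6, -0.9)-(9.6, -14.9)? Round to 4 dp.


Project P onto AB: t = 1 (clamped to [0,1])
Closest point on segment: (9.6, -14.9)
Distance: 17.3761

17.3761


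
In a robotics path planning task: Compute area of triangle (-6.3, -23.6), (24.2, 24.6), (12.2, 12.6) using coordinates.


Area = |x_A(y_B-y_C) + x_B(y_C-y_A) + x_C(y_A-y_B)|/2
= |(-75.6) + 876.04 + (-588.04)|/2
= 212.4/2 = 106.2

106.2


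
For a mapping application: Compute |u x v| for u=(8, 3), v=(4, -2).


|u x v| = |8*(-2) - 3*4|
= |(-16) - 12| = 28

28


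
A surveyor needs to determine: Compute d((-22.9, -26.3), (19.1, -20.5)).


dx=42, dy=5.8
d^2 = 42^2 + 5.8^2 = 1797.64
d = sqrt(1797.64) = 42.3986

42.3986


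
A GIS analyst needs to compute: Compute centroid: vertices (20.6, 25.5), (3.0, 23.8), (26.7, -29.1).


Centroid = ((x_A+x_B+x_C)/3, (y_A+y_B+y_C)/3)
= ((20.6+3+26.7)/3, (25.5+23.8+(-29.1))/3)
= (16.7667, 6.7333)

(16.7667, 6.7333)


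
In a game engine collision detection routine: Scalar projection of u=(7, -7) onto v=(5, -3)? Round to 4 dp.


u.v = 56, |v| = sqrt(34) = 5.831
Scalar projection = u.v / |v| = 56 / sqrt(34) = 9.6039

9.6039


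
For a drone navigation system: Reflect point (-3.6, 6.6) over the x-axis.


Reflection over x-axis: (x,y) -> (x,-y)
(-3.6, 6.6) -> (-3.6, -6.6)

(-3.6, -6.6)


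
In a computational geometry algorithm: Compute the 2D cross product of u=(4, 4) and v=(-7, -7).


u x v = u_x*v_y - u_y*v_x = 4*(-7) - 4*(-7)
= (-28) - (-28) = 0

0


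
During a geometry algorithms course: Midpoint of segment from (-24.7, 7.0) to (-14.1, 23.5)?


M = (((-24.7)+(-14.1))/2, (7+23.5)/2)
= (-19.4, 15.25)

(-19.4, 15.25)


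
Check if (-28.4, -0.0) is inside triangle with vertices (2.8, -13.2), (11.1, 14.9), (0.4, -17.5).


Cross products: AB x AP = 986.28, BC x BP = -1120.37, CA x CP = 165.84
All same sign? no

No, outside


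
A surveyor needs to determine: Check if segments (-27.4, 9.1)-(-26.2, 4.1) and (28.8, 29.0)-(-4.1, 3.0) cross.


Cross products: d1=-806.49, d2=-610.79, d3=304.88, d4=109.18
d1*d2 < 0 and d3*d4 < 0? no

No, they don't intersect


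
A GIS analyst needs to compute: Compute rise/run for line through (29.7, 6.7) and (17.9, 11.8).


slope = (y2-y1)/(x2-x1) = (11.8-6.7)/(17.9-29.7) = 5.1/(-11.8) = -0.4322

-0.4322


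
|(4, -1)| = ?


|u| = sqrt(4^2 + (-1)^2) = sqrt(17) = 4.1231

4.1231


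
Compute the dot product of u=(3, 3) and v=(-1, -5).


u . v = u_x*v_x + u_y*v_y = 3*(-1) + 3*(-5)
= (-3) + (-15) = -18

-18


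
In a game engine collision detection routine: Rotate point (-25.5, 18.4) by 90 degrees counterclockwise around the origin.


90° CCW: (x,y) -> (-y, x)
(-25.5,18.4) -> (-18.4, -25.5)

(-18.4, -25.5)


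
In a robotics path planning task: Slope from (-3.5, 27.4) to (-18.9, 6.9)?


slope = (y2-y1)/(x2-x1) = (6.9-27.4)/((-18.9)-(-3.5)) = (-20.5)/(-15.4) = 1.3312

1.3312


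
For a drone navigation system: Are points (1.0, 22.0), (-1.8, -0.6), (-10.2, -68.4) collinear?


Cross product: ((-1.8)-1)*((-68.4)-22) - ((-0.6)-22)*((-10.2)-1)
= 0

Yes, collinear


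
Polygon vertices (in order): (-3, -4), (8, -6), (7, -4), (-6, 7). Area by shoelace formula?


Shoelace sum: ((-3)*(-6) - 8*(-4)) + (8*(-4) - 7*(-6)) + (7*7 - (-6)*(-4)) + ((-6)*(-4) - (-3)*7)
= 130
Area = |130|/2 = 65

65


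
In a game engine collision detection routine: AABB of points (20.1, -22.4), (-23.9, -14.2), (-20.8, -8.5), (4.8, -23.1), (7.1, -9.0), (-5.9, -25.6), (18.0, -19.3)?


x range: [-23.9, 20.1]
y range: [-25.6, -8.5]
Bounding box: (-23.9,-25.6) to (20.1,-8.5)

(-23.9,-25.6) to (20.1,-8.5)


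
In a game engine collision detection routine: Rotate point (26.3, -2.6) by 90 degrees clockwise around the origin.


90° CW: (x,y) -> (y, -x)
(26.3,-2.6) -> (-2.6, -26.3)

(-2.6, -26.3)


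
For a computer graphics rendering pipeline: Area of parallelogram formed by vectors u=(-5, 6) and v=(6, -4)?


|u x v| = |(-5)*(-4) - 6*6|
= |20 - 36| = 16

16


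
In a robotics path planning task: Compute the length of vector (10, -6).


|u| = sqrt(10^2 + (-6)^2) = sqrt(136) = 11.6619

11.6619


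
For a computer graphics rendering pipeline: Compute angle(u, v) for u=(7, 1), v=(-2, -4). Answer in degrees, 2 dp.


u.v = -18, |u| = sqrt(50) = 7.0711, |v| = sqrt(20) = 4.4721
cos(theta) = u.v/(|u||v|) = -18/sqrt(1000) = -0.56921
theta = acos(-0.56921) = 124.7 degrees

124.7 degrees


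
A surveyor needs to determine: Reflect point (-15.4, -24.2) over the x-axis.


Reflection over x-axis: (x,y) -> (x,-y)
(-15.4, -24.2) -> (-15.4, 24.2)

(-15.4, 24.2)


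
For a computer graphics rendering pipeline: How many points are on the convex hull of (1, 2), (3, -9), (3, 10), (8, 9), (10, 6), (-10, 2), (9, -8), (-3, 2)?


Convex hull vertices (CCW): (-10, 2), (3, -9), (9, -8), (10, 6), (8, 9), (3, 10)
Count = 6

6


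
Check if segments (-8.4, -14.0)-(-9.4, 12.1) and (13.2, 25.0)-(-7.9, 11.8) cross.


Cross products: d1=537.78, d2=-26.13, d3=-602.76, d4=-38.85
d1*d2 < 0 and d3*d4 < 0? no

No, they don't intersect


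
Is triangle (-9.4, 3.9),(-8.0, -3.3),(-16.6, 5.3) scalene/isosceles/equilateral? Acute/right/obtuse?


Side lengths squared: AB^2=53.8, BC^2=147.92, CA^2=53.8
Sorted: [53.8, 53.8, 147.92]
By sides: Isosceles, By angles: Obtuse

Isosceles, Obtuse


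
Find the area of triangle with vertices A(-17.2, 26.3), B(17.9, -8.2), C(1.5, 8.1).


Area = |x_A(y_B-y_C) + x_B(y_C-y_A) + x_C(y_A-y_B)|/2
= |280.36 + (-325.78) + 51.75|/2
= 6.33/2 = 3.165

3.165


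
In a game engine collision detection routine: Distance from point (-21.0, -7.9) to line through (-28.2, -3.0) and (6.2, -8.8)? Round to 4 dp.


|cross product| = 126.8
|line direction| = sqrt(1217) = 34.8855
Distance = 126.8/sqrt(1217) = 3.6347

3.6347


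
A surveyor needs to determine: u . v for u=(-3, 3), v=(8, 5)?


u . v = u_x*v_x + u_y*v_y = (-3)*8 + 3*5
= (-24) + 15 = -9

-9


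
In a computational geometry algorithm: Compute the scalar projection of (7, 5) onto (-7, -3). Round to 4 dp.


u.v = -64, |v| = sqrt(58) = 7.6158
Scalar projection = u.v / |v| = -64 / sqrt(58) = -8.4036

-8.4036


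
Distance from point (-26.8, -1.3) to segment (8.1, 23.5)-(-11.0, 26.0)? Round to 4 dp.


Project P onto AB: t = 1 (clamped to [0,1])
Closest point on segment: (-11, 26)
Distance: 31.5425

31.5425


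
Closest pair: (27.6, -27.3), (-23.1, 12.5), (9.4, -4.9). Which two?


d(P0,P1) = 64.4556, d(P0,P2) = 28.8617, d(P1,P2) = 36.8648
Closest: P0 and P2

Closest pair: (27.6, -27.3) and (9.4, -4.9), distance = 28.8617


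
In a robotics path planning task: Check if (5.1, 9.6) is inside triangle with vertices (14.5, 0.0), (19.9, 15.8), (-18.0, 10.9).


Cross products: AB x AP = 200.36, BC x BP = 162.46, CA x CP = 209.54
All same sign? yes

Yes, inside


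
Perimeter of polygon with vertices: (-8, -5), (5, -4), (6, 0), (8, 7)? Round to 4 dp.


Sides: (-8, -5)->(5, -4): sqrt(170) = 13.038405, (5, -4)->(6, 0): sqrt(17) = 4.123106, (6, 0)->(8, 7): sqrt(53) = 7.28011, (8, 7)->(-8, -5): sqrt(400) = 20
Sum = 44.441621
Perimeter = 44.4416

44.4416


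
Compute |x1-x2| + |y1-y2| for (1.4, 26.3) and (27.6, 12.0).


|1.4-27.6| + |26.3-12| = 26.2 + 14.3 = 40.5

40.5


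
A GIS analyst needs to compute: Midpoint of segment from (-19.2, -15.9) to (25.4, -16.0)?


M = (((-19.2)+25.4)/2, ((-15.9)+(-16))/2)
= (3.1, -15.95)

(3.1, -15.95)


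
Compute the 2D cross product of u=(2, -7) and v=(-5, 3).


u x v = u_x*v_y - u_y*v_x = 2*3 - (-7)*(-5)
= 6 - 35 = -29

-29


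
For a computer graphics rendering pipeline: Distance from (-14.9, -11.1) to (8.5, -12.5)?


dx=23.4, dy=-1.4
d^2 = 23.4^2 + (-1.4)^2 = 549.52
d = sqrt(549.52) = 23.4418

23.4418


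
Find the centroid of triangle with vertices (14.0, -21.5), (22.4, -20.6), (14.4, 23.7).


Centroid = ((x_A+x_B+x_C)/3, (y_A+y_B+y_C)/3)
= ((14+22.4+14.4)/3, ((-21.5)+(-20.6)+23.7)/3)
= (16.9333, -6.1333)

(16.9333, -6.1333)


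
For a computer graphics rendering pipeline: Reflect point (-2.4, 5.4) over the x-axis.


Reflection over x-axis: (x,y) -> (x,-y)
(-2.4, 5.4) -> (-2.4, -5.4)

(-2.4, -5.4)


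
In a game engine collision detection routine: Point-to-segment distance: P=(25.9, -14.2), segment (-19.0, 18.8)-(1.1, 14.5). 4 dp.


Project P onto AB: t = 1 (clamped to [0,1])
Closest point on segment: (1.1, 14.5)
Distance: 37.9306

37.9306


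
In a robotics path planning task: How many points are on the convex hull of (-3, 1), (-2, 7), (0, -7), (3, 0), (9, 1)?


Convex hull vertices (CCW): (-3, 1), (0, -7), (9, 1), (-2, 7)
Count = 4

4


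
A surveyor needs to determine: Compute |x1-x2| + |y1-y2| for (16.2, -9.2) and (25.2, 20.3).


|16.2-25.2| + |(-9.2)-20.3| = 9 + 29.5 = 38.5

38.5


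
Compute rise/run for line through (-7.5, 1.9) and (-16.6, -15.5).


slope = (y2-y1)/(x2-x1) = ((-15.5)-1.9)/((-16.6)-(-7.5)) = (-17.4)/(-9.1) = 1.9121

1.9121


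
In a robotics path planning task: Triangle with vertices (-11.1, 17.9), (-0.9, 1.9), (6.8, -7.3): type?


Side lengths squared: AB^2=360.04, BC^2=143.93, CA^2=955.45
Sorted: [143.93, 360.04, 955.45]
By sides: Scalene, By angles: Obtuse

Scalene, Obtuse


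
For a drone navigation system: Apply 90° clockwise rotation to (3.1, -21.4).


90° CW: (x,y) -> (y, -x)
(3.1,-21.4) -> (-21.4, -3.1)

(-21.4, -3.1)


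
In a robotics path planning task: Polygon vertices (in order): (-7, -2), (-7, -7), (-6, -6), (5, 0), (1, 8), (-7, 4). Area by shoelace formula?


Shoelace sum: ((-7)*(-7) - (-7)*(-2)) + ((-7)*(-6) - (-6)*(-7)) + ((-6)*0 - 5*(-6)) + (5*8 - 1*0) + (1*4 - (-7)*8) + ((-7)*(-2) - (-7)*4)
= 207
Area = |207|/2 = 103.5

103.5


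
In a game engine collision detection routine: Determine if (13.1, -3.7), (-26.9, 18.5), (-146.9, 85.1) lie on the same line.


Cross product: ((-26.9)-13.1)*(85.1-(-3.7)) - (18.5-(-3.7))*((-146.9)-13.1)
= 0

Yes, collinear


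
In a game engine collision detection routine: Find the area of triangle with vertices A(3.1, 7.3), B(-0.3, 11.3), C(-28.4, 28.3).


Area = |x_A(y_B-y_C) + x_B(y_C-y_A) + x_C(y_A-y_B)|/2
= |(-52.7) + (-6.3) + 113.6|/2
= 54.6/2 = 27.3

27.3


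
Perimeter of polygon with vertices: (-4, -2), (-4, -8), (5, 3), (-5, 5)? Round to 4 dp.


Sides: (-4, -2)->(-4, -8): sqrt(36) = 6, (-4, -8)->(5, 3): sqrt(202) = 14.21267, (5, 3)->(-5, 5): sqrt(104) = 10.198039, (-5, 5)->(-4, -2): sqrt(50) = 7.071068
Sum = 37.481777
Perimeter = 37.4818

37.4818


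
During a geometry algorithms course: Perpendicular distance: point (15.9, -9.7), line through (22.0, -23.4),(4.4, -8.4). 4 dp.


|cross product| = 149.62
|line direction| = sqrt(534.76) = 23.1249
Distance = 149.62/sqrt(534.76) = 6.4701

6.4701


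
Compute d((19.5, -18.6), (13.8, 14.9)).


dx=-5.7, dy=33.5
d^2 = (-5.7)^2 + 33.5^2 = 1154.74
d = sqrt(1154.74) = 33.9815

33.9815


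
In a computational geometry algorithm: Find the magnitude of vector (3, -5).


|u| = sqrt(3^2 + (-5)^2) = sqrt(34) = 5.831

5.831


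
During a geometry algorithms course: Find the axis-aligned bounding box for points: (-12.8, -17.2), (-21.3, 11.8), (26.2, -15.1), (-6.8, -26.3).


x range: [-21.3, 26.2]
y range: [-26.3, 11.8]
Bounding box: (-21.3,-26.3) to (26.2,11.8)

(-21.3,-26.3) to (26.2,11.8)


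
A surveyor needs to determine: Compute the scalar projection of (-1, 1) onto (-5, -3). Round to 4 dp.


u.v = 2, |v| = sqrt(34) = 5.831
Scalar projection = u.v / |v| = 2 / sqrt(34) = 0.343

0.343


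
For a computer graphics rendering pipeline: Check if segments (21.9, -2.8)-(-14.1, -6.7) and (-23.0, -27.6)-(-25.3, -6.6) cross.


Cross products: d1=-999.94, d2=-234.97, d3=717.69, d4=-47.28
d1*d2 < 0 and d3*d4 < 0? no

No, they don't intersect


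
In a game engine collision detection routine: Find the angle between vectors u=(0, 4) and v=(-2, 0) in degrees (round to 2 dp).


u.v = 0, |u| = sqrt(16) = 4, |v| = sqrt(4) = 2
cos(theta) = u.v/(|u||v|) = 0/sqrt(64) = 0
theta = acos(0) = 90 degrees

90 degrees


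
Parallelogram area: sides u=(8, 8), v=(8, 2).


|u x v| = |8*2 - 8*8|
= |16 - 64| = 48

48


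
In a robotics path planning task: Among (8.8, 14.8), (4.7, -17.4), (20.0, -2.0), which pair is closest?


d(P0,P1) = 32.46, d(P0,P2) = 20.1911, d(P1,P2) = 21.7083
Closest: P0 and P2

Closest pair: (8.8, 14.8) and (20.0, -2.0), distance = 20.1911


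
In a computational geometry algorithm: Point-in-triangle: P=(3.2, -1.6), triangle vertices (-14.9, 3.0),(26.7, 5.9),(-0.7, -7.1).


Cross products: AB x AP = -243.85, BC x BP = -100, CA x CP = -117.49
All same sign? yes

Yes, inside


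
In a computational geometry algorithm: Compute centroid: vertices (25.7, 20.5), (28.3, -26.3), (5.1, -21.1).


Centroid = ((x_A+x_B+x_C)/3, (y_A+y_B+y_C)/3)
= ((25.7+28.3+5.1)/3, (20.5+(-26.3)+(-21.1))/3)
= (19.7, -8.9667)

(19.7, -8.9667)


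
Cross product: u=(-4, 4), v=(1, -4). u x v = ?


u x v = u_x*v_y - u_y*v_x = (-4)*(-4) - 4*1
= 16 - 4 = 12

12


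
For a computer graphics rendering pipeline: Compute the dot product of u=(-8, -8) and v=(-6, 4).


u . v = u_x*v_x + u_y*v_y = (-8)*(-6) + (-8)*4
= 48 + (-32) = 16

16


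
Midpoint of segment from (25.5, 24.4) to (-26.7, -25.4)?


M = ((25.5+(-26.7))/2, (24.4+(-25.4))/2)
= (-0.6, -0.5)

(-0.6, -0.5)


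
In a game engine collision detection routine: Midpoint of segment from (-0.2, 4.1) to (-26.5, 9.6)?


M = (((-0.2)+(-26.5))/2, (4.1+9.6)/2)
= (-13.35, 6.85)

(-13.35, 6.85)


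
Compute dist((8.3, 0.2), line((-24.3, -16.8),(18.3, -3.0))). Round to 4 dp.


|cross product| = 274.32
|line direction| = sqrt(2005.2) = 44.7795
Distance = 274.32/sqrt(2005.2) = 6.126

6.126


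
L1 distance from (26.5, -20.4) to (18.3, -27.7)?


|26.5-18.3| + |(-20.4)-(-27.7)| = 8.2 + 7.3 = 15.5

15.5


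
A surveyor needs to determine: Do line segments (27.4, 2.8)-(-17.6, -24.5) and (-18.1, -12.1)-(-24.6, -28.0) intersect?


Cross products: d1=626.6, d2=88.55, d3=-571.65, d4=-33.6
d1*d2 < 0 and d3*d4 < 0? no

No, they don't intersect


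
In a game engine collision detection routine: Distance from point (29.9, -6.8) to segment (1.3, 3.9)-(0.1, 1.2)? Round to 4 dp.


Project P onto AB: t = 0 (clamped to [0,1])
Closest point on segment: (1.3, 3.9)
Distance: 30.536

30.536


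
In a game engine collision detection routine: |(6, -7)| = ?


|u| = sqrt(6^2 + (-7)^2) = sqrt(85) = 9.2195

9.2195


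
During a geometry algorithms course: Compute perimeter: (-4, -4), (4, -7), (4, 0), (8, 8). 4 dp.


Sides: (-4, -4)->(4, -7): sqrt(73) = 8.544004, (4, -7)->(4, 0): sqrt(49) = 7, (4, 0)->(8, 8): sqrt(80) = 8.944272, (8, 8)->(-4, -4): sqrt(288) = 16.970563
Sum = 41.458839
Perimeter = 41.4588

41.4588


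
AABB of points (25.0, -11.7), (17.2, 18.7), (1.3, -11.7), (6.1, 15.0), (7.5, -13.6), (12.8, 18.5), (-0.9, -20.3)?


x range: [-0.9, 25]
y range: [-20.3, 18.7]
Bounding box: (-0.9,-20.3) to (25,18.7)

(-0.9,-20.3) to (25,18.7)


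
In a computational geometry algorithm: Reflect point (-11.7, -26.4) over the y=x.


Reflection over y=x: (x,y) -> (y,x)
(-11.7, -26.4) -> (-26.4, -11.7)

(-26.4, -11.7)


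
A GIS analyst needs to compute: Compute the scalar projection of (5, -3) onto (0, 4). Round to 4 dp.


u.v = -12, |v| = sqrt(16) = 4
Scalar projection = u.v / |v| = -12 / sqrt(16) = -3

-3


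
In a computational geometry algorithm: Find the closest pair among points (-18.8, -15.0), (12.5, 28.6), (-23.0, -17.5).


d(P0,P1) = 53.6717, d(P0,P2) = 4.8877, d(P1,P2) = 58.1847
Closest: P0 and P2

Closest pair: (-18.8, -15.0) and (-23.0, -17.5), distance = 4.8877


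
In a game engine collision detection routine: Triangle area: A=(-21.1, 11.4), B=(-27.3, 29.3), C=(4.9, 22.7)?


Area = |x_A(y_B-y_C) + x_B(y_C-y_A) + x_C(y_A-y_B)|/2
= |(-139.26) + (-308.49) + (-87.71)|/2
= 535.46/2 = 267.73

267.73


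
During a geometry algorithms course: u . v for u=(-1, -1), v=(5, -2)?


u . v = u_x*v_x + u_y*v_y = (-1)*5 + (-1)*(-2)
= (-5) + 2 = -3

-3


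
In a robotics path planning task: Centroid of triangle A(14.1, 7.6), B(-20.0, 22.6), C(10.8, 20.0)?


Centroid = ((x_A+x_B+x_C)/3, (y_A+y_B+y_C)/3)
= ((14.1+(-20)+10.8)/3, (7.6+22.6+20)/3)
= (1.6333, 16.7333)

(1.6333, 16.7333)


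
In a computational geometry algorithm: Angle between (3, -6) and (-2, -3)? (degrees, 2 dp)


u.v = 12, |u| = sqrt(45) = 6.7082, |v| = sqrt(13) = 3.6056
cos(theta) = u.v/(|u||v|) = 12/sqrt(585) = 0.496139
theta = acos(0.496139) = 60.26 degrees

60.26 degrees


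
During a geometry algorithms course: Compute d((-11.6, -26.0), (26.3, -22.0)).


dx=37.9, dy=4
d^2 = 37.9^2 + 4^2 = 1452.41
d = sqrt(1452.41) = 38.1105

38.1105


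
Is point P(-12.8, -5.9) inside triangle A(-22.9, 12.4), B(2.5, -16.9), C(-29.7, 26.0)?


Cross products: AB x AP = -168.89, BC x BP = 302.17, CA x CP = 12.92
All same sign? no

No, outside


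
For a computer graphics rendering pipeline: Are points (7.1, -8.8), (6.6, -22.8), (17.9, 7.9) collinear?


Cross product: (6.6-7.1)*(7.9-(-8.8)) - ((-22.8)-(-8.8))*(17.9-7.1)
= 142.85

No, not collinear


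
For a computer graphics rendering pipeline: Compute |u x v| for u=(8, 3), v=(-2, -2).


|u x v| = |8*(-2) - 3*(-2)|
= |(-16) - (-6)| = 10

10


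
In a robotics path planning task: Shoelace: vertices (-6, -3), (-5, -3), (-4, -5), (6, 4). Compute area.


Shoelace sum: ((-6)*(-3) - (-5)*(-3)) + ((-5)*(-5) - (-4)*(-3)) + ((-4)*4 - 6*(-5)) + (6*(-3) - (-6)*4)
= 36
Area = |36|/2 = 18

18


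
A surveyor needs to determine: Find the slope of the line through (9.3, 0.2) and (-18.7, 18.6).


slope = (y2-y1)/(x2-x1) = (18.6-0.2)/((-18.7)-9.3) = 18.4/(-28) = -0.6571

-0.6571


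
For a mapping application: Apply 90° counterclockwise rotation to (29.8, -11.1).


90° CCW: (x,y) -> (-y, x)
(29.8,-11.1) -> (11.1, 29.8)

(11.1, 29.8)


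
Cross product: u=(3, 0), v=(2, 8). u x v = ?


u x v = u_x*v_y - u_y*v_x = 3*8 - 0*2
= 24 - 0 = 24

24


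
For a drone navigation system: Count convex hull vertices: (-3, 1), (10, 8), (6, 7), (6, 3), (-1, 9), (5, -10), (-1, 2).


Convex hull vertices (CCW): (-3, 1), (5, -10), (10, 8), (-1, 9)
Count = 4

4


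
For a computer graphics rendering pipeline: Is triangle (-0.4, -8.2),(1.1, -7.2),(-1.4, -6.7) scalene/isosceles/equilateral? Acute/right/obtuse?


Side lengths squared: AB^2=3.25, BC^2=6.5, CA^2=3.25
Sorted: [3.25, 3.25, 6.5]
By sides: Isosceles, By angles: Right

Isosceles, Right


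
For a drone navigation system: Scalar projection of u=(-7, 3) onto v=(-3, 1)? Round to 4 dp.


u.v = 24, |v| = sqrt(10) = 3.1623
Scalar projection = u.v / |v| = 24 / sqrt(10) = 7.5895

7.5895


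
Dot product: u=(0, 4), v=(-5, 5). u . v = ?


u . v = u_x*v_x + u_y*v_y = 0*(-5) + 4*5
= 0 + 20 = 20

20


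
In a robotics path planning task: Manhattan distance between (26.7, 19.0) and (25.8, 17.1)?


|26.7-25.8| + |19-17.1| = 0.9 + 1.9 = 2.8

2.8


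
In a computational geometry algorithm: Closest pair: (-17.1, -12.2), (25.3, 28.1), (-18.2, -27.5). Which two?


d(P0,P1) = 58.4966, d(P0,P2) = 15.3395, d(P1,P2) = 70.5947
Closest: P0 and P2

Closest pair: (-17.1, -12.2) and (-18.2, -27.5), distance = 15.3395


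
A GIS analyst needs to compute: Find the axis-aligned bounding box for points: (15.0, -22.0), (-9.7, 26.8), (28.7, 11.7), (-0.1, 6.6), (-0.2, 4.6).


x range: [-9.7, 28.7]
y range: [-22, 26.8]
Bounding box: (-9.7,-22) to (28.7,26.8)

(-9.7,-22) to (28.7,26.8)


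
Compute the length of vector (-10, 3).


|u| = sqrt((-10)^2 + 3^2) = sqrt(109) = 10.4403

10.4403


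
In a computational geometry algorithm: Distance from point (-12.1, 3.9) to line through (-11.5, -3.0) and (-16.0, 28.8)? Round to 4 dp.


|cross product| = 11.97
|line direction| = sqrt(1031.49) = 32.1168
Distance = 11.97/sqrt(1031.49) = 0.3727

0.3727


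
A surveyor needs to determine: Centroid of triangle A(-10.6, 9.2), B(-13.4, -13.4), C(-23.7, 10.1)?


Centroid = ((x_A+x_B+x_C)/3, (y_A+y_B+y_C)/3)
= (((-10.6)+(-13.4)+(-23.7))/3, (9.2+(-13.4)+10.1)/3)
= (-15.9, 1.9667)

(-15.9, 1.9667)


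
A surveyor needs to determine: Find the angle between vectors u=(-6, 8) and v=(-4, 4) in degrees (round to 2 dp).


u.v = 56, |u| = sqrt(100) = 10, |v| = sqrt(32) = 5.6569
cos(theta) = u.v/(|u||v|) = 56/sqrt(3200) = 0.989949
theta = acos(0.989949) = 8.13 degrees

8.13 degrees


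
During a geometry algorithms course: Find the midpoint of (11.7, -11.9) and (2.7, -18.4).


M = ((11.7+2.7)/2, ((-11.9)+(-18.4))/2)
= (7.2, -15.15)

(7.2, -15.15)


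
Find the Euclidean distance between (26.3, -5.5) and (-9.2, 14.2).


dx=-35.5, dy=19.7
d^2 = (-35.5)^2 + 19.7^2 = 1648.34
d = sqrt(1648.34) = 40.5998

40.5998


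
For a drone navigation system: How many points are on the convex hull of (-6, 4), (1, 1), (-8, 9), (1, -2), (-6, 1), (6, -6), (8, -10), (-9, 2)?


Convex hull vertices (CCW): (-9, 2), (8, -10), (6, -6), (1, 1), (-8, 9)
Count = 5

5


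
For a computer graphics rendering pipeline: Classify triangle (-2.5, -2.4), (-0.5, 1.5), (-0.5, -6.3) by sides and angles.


Side lengths squared: AB^2=19.21, BC^2=60.84, CA^2=19.21
Sorted: [19.21, 19.21, 60.84]
By sides: Isosceles, By angles: Obtuse

Isosceles, Obtuse


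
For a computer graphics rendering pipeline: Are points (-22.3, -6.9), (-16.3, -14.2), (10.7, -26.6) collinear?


Cross product: ((-16.3)-(-22.3))*((-26.6)-(-6.9)) - ((-14.2)-(-6.9))*(10.7-(-22.3))
= 122.7

No, not collinear


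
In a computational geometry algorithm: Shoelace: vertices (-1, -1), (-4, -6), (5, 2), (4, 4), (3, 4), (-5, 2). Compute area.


Shoelace sum: ((-1)*(-6) - (-4)*(-1)) + ((-4)*2 - 5*(-6)) + (5*4 - 4*2) + (4*4 - 3*4) + (3*2 - (-5)*4) + ((-5)*(-1) - (-1)*2)
= 73
Area = |73|/2 = 36.5

36.5


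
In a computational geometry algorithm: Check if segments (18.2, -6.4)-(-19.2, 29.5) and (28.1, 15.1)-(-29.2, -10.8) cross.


Cross products: d1=975.54, d2=-2050.19, d3=-1159.51, d4=1866.22
d1*d2 < 0 and d3*d4 < 0? yes

Yes, they intersect


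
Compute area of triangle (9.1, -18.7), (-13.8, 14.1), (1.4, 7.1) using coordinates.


Area = |x_A(y_B-y_C) + x_B(y_C-y_A) + x_C(y_A-y_B)|/2
= |63.7 + (-356.04) + (-45.92)|/2
= 338.26/2 = 169.13

169.13


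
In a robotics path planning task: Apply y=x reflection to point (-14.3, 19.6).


Reflection over y=x: (x,y) -> (y,x)
(-14.3, 19.6) -> (19.6, -14.3)

(19.6, -14.3)


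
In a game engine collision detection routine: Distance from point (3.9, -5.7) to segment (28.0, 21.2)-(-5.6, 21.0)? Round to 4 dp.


Project P onto AB: t = 0.722 (clamped to [0,1])
Closest point on segment: (3.7407, 21.0556)
Distance: 26.7561

26.7561
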